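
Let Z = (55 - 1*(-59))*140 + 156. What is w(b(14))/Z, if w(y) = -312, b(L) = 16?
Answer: -26/1343 ≈ -0.019360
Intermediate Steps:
Z = 16116 (Z = (55 + 59)*140 + 156 = 114*140 + 156 = 15960 + 156 = 16116)
w(b(14))/Z = -312/16116 = -312*1/16116 = -26/1343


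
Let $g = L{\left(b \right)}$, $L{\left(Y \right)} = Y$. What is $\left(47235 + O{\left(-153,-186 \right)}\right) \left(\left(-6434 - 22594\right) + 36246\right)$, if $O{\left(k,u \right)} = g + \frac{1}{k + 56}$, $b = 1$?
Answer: $\frac{33072089238}{97} \approx 3.4095 \cdot 10^{8}$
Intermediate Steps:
$g = 1$
$O{\left(k,u \right)} = 1 + \frac{1}{56 + k}$ ($O{\left(k,u \right)} = 1 + \frac{1}{k + 56} = 1 + \frac{1}{56 + k}$)
$\left(47235 + O{\left(-153,-186 \right)}\right) \left(\left(-6434 - 22594\right) + 36246\right) = \left(47235 + \frac{57 - 153}{56 - 153}\right) \left(\left(-6434 - 22594\right) + 36246\right) = \left(47235 + \frac{1}{-97} \left(-96\right)\right) \left(\left(-6434 - 22594\right) + 36246\right) = \left(47235 - - \frac{96}{97}\right) \left(-29028 + 36246\right) = \left(47235 + \frac{96}{97}\right) 7218 = \frac{4581891}{97} \cdot 7218 = \frac{33072089238}{97}$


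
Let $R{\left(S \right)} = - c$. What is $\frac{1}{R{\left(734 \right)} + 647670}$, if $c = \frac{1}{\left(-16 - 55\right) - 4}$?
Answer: $\frac{75}{48575251} \approx 1.544 \cdot 10^{-6}$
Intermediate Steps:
$c = - \frac{1}{75}$ ($c = \frac{1}{\left(-16 - 55\right) - 4} = \frac{1}{-71 - 4} = \frac{1}{-75} = - \frac{1}{75} \approx -0.013333$)
$R{\left(S \right)} = \frac{1}{75}$ ($R{\left(S \right)} = \left(-1\right) \left(- \frac{1}{75}\right) = \frac{1}{75}$)
$\frac{1}{R{\left(734 \right)} + 647670} = \frac{1}{\frac{1}{75} + 647670} = \frac{1}{\frac{48575251}{75}} = \frac{75}{48575251}$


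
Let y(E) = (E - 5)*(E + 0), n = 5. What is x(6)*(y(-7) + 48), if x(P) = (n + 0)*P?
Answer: 3960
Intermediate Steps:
x(P) = 5*P (x(P) = (5 + 0)*P = 5*P)
y(E) = E*(-5 + E) (y(E) = (-5 + E)*E = E*(-5 + E))
x(6)*(y(-7) + 48) = (5*6)*(-7*(-5 - 7) + 48) = 30*(-7*(-12) + 48) = 30*(84 + 48) = 30*132 = 3960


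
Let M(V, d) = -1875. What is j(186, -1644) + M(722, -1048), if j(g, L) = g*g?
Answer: 32721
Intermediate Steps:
j(g, L) = g²
j(186, -1644) + M(722, -1048) = 186² - 1875 = 34596 - 1875 = 32721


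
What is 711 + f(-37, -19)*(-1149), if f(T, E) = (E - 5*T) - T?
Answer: -232536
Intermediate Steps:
f(T, E) = E - 6*T
711 + f(-37, -19)*(-1149) = 711 + (-19 - 6*(-37))*(-1149) = 711 + (-19 + 222)*(-1149) = 711 + 203*(-1149) = 711 - 233247 = -232536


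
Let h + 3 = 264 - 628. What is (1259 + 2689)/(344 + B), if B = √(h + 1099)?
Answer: 339528/29401 - 1974*√183/29401 ≈ 10.640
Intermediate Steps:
h = -367 (h = -3 + (264 - 628) = -3 - 364 = -367)
B = 2*√183 (B = √(-367 + 1099) = √732 = 2*√183 ≈ 27.056)
(1259 + 2689)/(344 + B) = (1259 + 2689)/(344 + 2*√183) = 3948/(344 + 2*√183)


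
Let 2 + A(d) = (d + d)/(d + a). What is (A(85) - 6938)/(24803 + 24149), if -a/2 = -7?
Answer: -343445/2423124 ≈ -0.14174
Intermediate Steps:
a = 14 (a = -2*(-7) = 14)
A(d) = -2 + 2*d/(14 + d) (A(d) = -2 + (d + d)/(d + 14) = -2 + (2*d)/(14 + d) = -2 + 2*d/(14 + d))
(A(85) - 6938)/(24803 + 24149) = (-28/(14 + 85) - 6938)/(24803 + 24149) = (-28/99 - 6938)/48952 = (-28*1/99 - 6938)*(1/48952) = (-28/99 - 6938)*(1/48952) = -686890/99*1/48952 = -343445/2423124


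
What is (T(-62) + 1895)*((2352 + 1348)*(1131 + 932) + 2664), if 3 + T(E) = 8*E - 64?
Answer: 10170837648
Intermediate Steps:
T(E) = -67 + 8*E (T(E) = -3 + (8*E - 64) = -3 + (-64 + 8*E) = -67 + 8*E)
(T(-62) + 1895)*((2352 + 1348)*(1131 + 932) + 2664) = ((-67 + 8*(-62)) + 1895)*((2352 + 1348)*(1131 + 932) + 2664) = ((-67 - 496) + 1895)*(3700*2063 + 2664) = (-563 + 1895)*(7633100 + 2664) = 1332*7635764 = 10170837648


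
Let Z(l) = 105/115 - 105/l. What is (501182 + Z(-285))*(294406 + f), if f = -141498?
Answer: 33489465809352/437 ≈ 7.6635e+10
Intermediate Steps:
Z(l) = 21/23 - 105/l (Z(l) = 105*(1/115) - 105/l = 21/23 - 105/l)
(501182 + Z(-285))*(294406 + f) = (501182 + (21/23 - 105/(-285)))*(294406 - 141498) = (501182 + (21/23 - 105*(-1/285)))*152908 = (501182 + (21/23 + 7/19))*152908 = (501182 + 560/437)*152908 = (219017094/437)*152908 = 33489465809352/437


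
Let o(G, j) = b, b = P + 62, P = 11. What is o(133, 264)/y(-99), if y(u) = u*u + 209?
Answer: 73/10010 ≈ 0.0072927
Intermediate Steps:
y(u) = 209 + u² (y(u) = u² + 209 = 209 + u²)
b = 73 (b = 11 + 62 = 73)
o(G, j) = 73
o(133, 264)/y(-99) = 73/(209 + (-99)²) = 73/(209 + 9801) = 73/10010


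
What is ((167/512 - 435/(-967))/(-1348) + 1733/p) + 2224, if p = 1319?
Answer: 1958945195384617/880300853248 ≈ 2225.3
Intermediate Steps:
((167/512 - 435/(-967))/(-1348) + 1733/p) + 2224 = ((167/512 - 435/(-967))/(-1348) + 1733/1319) + 2224 = ((167*(1/512) - 435*(-1/967))*(-1/1348) + 1733*(1/1319)) + 2224 = ((167/512 + 435/967)*(-1/1348) + 1733/1319) + 2224 = ((384209/495104)*(-1/1348) + 1733/1319) + 2224 = (-384209/667400192 + 1733/1319) + 2224 = 1156097761065/880300853248 + 2224 = 1958945195384617/880300853248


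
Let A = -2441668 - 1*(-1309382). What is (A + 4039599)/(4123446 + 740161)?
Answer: 2907313/4863607 ≈ 0.59777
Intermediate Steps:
A = -1132286 (A = -2441668 + 1309382 = -1132286)
(A + 4039599)/(4123446 + 740161) = (-1132286 + 4039599)/(4123446 + 740161) = 2907313/4863607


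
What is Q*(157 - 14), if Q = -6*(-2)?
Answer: 1716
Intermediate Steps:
Q = 12
Q*(157 - 14) = 12*(157 - 14) = 12*143 = 1716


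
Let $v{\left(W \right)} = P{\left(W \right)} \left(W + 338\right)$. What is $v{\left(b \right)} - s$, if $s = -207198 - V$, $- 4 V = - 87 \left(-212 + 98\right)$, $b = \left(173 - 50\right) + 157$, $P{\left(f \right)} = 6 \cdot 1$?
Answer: $\frac{416853}{2} \approx 2.0843 \cdot 10^{5}$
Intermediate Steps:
$P{\left(f \right)} = 6$
$b = 280$ ($b = 123 + 157 = 280$)
$V = - \frac{4959}{2}$ ($V = - \frac{\left(-87\right) \left(-212 + 98\right)}{4} = - \frac{\left(-87\right) \left(-114\right)}{4} = \left(- \frac{1}{4}\right) 9918 = - \frac{4959}{2} \approx -2479.5$)
$v{\left(W \right)} = 2028 + 6 W$ ($v{\left(W \right)} = 6 \left(W + 338\right) = 6 \left(338 + W\right) = 2028 + 6 W$)
$s = - \frac{409437}{2}$ ($s = -207198 - - \frac{4959}{2} = -207198 + \frac{4959}{2} = - \frac{409437}{2} \approx -2.0472 \cdot 10^{5}$)
$v{\left(b \right)} - s = \left(2028 + 6 \cdot 280\right) - - \frac{409437}{2} = \left(2028 + 1680\right) + \frac{409437}{2} = 3708 + \frac{409437}{2} = \frac{416853}{2}$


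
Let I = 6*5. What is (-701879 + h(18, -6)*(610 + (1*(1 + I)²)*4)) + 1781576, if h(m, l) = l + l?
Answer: 1026249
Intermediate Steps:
h(m, l) = 2*l
I = 30
(-701879 + h(18, -6)*(610 + (1*(1 + I)²)*4)) + 1781576 = (-701879 + (2*(-6))*(610 + (1*(1 + 30)²)*4)) + 1781576 = (-701879 - 12*(610 + (1*31²)*4)) + 1781576 = (-701879 - 12*(610 + (1*961)*4)) + 1781576 = (-701879 - 12*(610 + 961*4)) + 1781576 = (-701879 - 12*(610 + 3844)) + 1781576 = (-701879 - 12*4454) + 1781576 = (-701879 - 53448) + 1781576 = -755327 + 1781576 = 1026249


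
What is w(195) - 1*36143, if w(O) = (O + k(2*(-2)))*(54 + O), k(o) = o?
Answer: 11416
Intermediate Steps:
w(O) = (-4 + O)*(54 + O) (w(O) = (O + 2*(-2))*(54 + O) = (O - 4)*(54 + O) = (-4 + O)*(54 + O))
w(195) - 1*36143 = (-216 + 195² + 50*195) - 1*36143 = (-216 + 38025 + 9750) - 36143 = 47559 - 36143 = 11416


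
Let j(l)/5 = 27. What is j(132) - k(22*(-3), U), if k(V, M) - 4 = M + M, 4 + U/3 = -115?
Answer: 845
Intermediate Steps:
U = -357 (U = -12 + 3*(-115) = -12 - 345 = -357)
k(V, M) = 4 + 2*M (k(V, M) = 4 + (M + M) = 4 + 2*M)
j(l) = 135 (j(l) = 5*27 = 135)
j(132) - k(22*(-3), U) = 135 - (4 + 2*(-357)) = 135 - (4 - 714) = 135 - 1*(-710) = 135 + 710 = 845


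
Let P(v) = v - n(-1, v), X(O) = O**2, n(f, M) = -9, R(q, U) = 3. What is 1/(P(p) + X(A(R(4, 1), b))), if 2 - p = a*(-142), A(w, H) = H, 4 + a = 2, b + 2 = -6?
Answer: -1/209 ≈ -0.0047847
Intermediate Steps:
b = -8 (b = -2 - 6 = -8)
a = -2 (a = -4 + 2 = -2)
p = -282 (p = 2 - (-2)*(-142) = 2 - 1*284 = 2 - 284 = -282)
P(v) = 9 + v (P(v) = v - 1*(-9) = v + 9 = 9 + v)
1/(P(p) + X(A(R(4, 1), b))) = 1/((9 - 282) + (-8)**2) = 1/(-273 + 64) = 1/(-209) = -1/209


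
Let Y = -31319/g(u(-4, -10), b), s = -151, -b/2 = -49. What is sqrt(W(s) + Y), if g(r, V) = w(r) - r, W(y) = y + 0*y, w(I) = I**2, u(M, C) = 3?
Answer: 5*I*sqrt(7734)/6 ≈ 73.286*I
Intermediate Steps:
b = 98 (b = -2*(-49) = 98)
W(y) = y (W(y) = y + 0 = y)
g(r, V) = r**2 - r
Y = -31319/6 (Y = -31319*1/(3*(-1 + 3)) = -31319/(3*2) = -31319/6 ≈ -5219.8)
sqrt(W(s) + Y) = sqrt(-151 - 31319/6) = sqrt(-32225/6) = 5*I*sqrt(7734)/6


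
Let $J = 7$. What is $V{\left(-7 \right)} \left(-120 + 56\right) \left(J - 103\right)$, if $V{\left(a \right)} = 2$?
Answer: $12288$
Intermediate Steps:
$V{\left(-7 \right)} \left(-120 + 56\right) \left(J - 103\right) = 2 \left(-120 + 56\right) \left(7 - 103\right) = 2 \left(\left(-64\right) \left(-96\right)\right) = 2 \cdot 6144 = 12288$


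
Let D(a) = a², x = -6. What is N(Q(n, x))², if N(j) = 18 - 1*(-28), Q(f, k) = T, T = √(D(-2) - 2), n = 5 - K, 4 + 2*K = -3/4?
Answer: 2116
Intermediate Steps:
K = -19/8 (K = -2 + (-3/4)/2 = -2 + (-3*¼)/2 = -2 + (½)*(-¾) = -2 - 3/8 = -19/8 ≈ -2.3750)
n = 59/8 (n = 5 - 1*(-19/8) = 5 + 19/8 = 59/8 ≈ 7.3750)
T = √2 (T = √((-2)² - 2) = √(4 - 2) = √2 ≈ 1.4142)
Q(f, k) = √2
N(j) = 46 (N(j) = 18 + 28 = 46)
N(Q(n, x))² = 46² = 2116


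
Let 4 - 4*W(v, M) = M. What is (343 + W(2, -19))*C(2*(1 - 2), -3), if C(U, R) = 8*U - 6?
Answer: -15345/2 ≈ -7672.5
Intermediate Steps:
C(U, R) = -6 + 8*U
W(v, M) = 1 - M/4
(343 + W(2, -19))*C(2*(1 - 2), -3) = (343 + (1 - 1/4*(-19)))*(-6 + 8*(2*(1 - 2))) = (343 + (1 + 19/4))*(-6 + 8*(2*(-1))) = (343 + 23/4)*(-6 + 8*(-2)) = 1395*(-6 - 16)/4 = (1395/4)*(-22) = -15345/2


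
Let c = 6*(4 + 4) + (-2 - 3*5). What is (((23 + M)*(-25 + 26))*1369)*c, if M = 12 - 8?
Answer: 1145853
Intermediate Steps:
M = 4
c = 31 (c = 6*8 + (-2 - 1*15) = 48 + (-2 - 15) = 48 - 17 = 31)
(((23 + M)*(-25 + 26))*1369)*c = (((23 + 4)*(-25 + 26))*1369)*31 = ((27*1)*1369)*31 = (27*1369)*31 = 36963*31 = 1145853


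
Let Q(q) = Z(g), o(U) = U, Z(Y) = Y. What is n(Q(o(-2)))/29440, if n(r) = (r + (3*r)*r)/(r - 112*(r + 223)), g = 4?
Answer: -13/187091200 ≈ -6.9485e-8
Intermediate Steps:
Q(q) = 4
n(r) = (r + 3*r²)/(-24976 - 111*r) (n(r) = (r + 3*r²)/(r - 112*(223 + r)) = (r + 3*r²)/(r + (-24976 - 112*r)) = (r + 3*r²)/(-24976 - 111*r))
n(Q(o(-2)))/29440 = -1*4*(1 + 3*4)/(24976 + 111*4)/29440 = -1*4*(1 + 12)/(24976 + 444)*(1/29440) = -1*4*13/25420*(1/29440) = -1*4*1/25420*13*(1/29440) = -13/6355*1/29440 = -13/187091200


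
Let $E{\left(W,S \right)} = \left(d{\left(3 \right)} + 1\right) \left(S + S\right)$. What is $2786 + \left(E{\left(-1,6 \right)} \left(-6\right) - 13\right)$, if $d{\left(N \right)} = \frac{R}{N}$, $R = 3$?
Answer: $2629$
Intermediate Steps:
$d{\left(N \right)} = \frac{3}{N}$
$E{\left(W,S \right)} = 4 S$ ($E{\left(W,S \right)} = \left(\frac{3}{3} + 1\right) \left(S + S\right) = \left(3 \cdot \frac{1}{3} + 1\right) 2 S = \left(1 + 1\right) 2 S = 2 \cdot 2 S = 4 S$)
$2786 + \left(E{\left(-1,6 \right)} \left(-6\right) - 13\right) = 2786 + \left(4 \cdot 6 \left(-6\right) - 13\right) = 2786 + \left(24 \left(-6\right) - 13\right) = 2786 - 157 = 2629$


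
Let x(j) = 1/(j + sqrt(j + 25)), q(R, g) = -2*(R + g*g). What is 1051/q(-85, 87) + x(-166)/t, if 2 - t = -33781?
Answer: -983410310989/14005374256968 - I*sqrt(141)/935687751 ≈ -0.070217 - 1.269e-8*I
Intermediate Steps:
t = 33783 (t = 2 - 1*(-33781) = 2 + 33781 = 33783)
q(R, g) = -2*R - 2*g**2 (q(R, g) = -2*(R + g**2) = -2*R - 2*g**2)
x(j) = 1/(j + sqrt(25 + j))
1051/q(-85, 87) + x(-166)/t = 1051/(-2*(-85) - 2*87**2) + 1/(-166 + sqrt(25 - 166)*33783) = 1051/(170 - 2*7569) + (1/33783)/(-166 + sqrt(-141)) = 1051/(170 - 15138) + (1/33783)/(-166 + I*sqrt(141)) = 1051/(-14968) + 1/(33783*(-166 + I*sqrt(141))) = 1051*(-1/14968) + 1/(33783*(-166 + I*sqrt(141))) = -1051/14968 + 1/(33783*(-166 + I*sqrt(141)))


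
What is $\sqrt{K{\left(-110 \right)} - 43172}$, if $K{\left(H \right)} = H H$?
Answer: $4 i \sqrt{1942} \approx 176.27 i$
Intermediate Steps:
$K{\left(H \right)} = H^{2}$
$\sqrt{K{\left(-110 \right)} - 43172} = \sqrt{\left(-110\right)^{2} - 43172} = \sqrt{12100 - 43172} = \sqrt{-31072} = 4 i \sqrt{1942}$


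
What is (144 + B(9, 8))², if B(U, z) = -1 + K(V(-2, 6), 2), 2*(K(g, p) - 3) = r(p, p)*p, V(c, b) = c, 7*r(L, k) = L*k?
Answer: 1052676/49 ≈ 21483.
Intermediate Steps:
r(L, k) = L*k/7 (r(L, k) = (L*k)/7 = L*k/7)
K(g, p) = 3 + p³/14 (K(g, p) = 3 + ((p*p/7)*p)/2 = 3 + ((p²/7)*p)/2 = 3 + (p³/7)/2 = 3 + p³/14)
B(U, z) = 18/7 (B(U, z) = -1 + (3 + (1/14)*2³) = -1 + (3 + (1/14)*8) = -1 + (3 + 4/7) = -1 + 25/7 = 18/7)
(144 + B(9, 8))² = (144 + 18/7)² = (1026/7)² = 1052676/49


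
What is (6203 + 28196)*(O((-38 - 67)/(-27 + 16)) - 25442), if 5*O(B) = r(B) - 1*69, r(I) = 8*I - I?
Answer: -48135690266/55 ≈ -8.7519e+8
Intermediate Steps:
r(I) = 7*I
O(B) = -69/5 + 7*B/5 (O(B) = (7*B - 1*69)/5 = (7*B - 69)/5 = (-69 + 7*B)/5 = -69/5 + 7*B/5)
(6203 + 28196)*(O((-38 - 67)/(-27 + 16)) - 25442) = (6203 + 28196)*((-69/5 + 7*((-38 - 67)/(-27 + 16))/5) - 25442) = 34399*((-69/5 + 7*(-105/(-11))/5) - 25442) = 34399*((-69/5 + 7*(-105*(-1/11))/5) - 25442) = 34399*((-69/5 + (7/5)*(105/11)) - 25442) = 34399*((-69/5 + 147/11) - 25442) = 34399*(-24/55 - 25442) = 34399*(-1399334/55) = -48135690266/55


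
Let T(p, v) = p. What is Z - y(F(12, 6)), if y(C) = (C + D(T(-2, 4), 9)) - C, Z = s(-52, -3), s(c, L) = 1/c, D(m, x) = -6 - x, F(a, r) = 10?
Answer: 779/52 ≈ 14.981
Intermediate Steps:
Z = -1/52 (Z = 1/(-52) = -1/52 ≈ -0.019231)
y(C) = -15 (y(C) = (C + (-6 - 1*9)) - C = (C + (-6 - 9)) - C = (C - 15) - C = (-15 + C) - C = -15)
Z - y(F(12, 6)) = -1/52 - 1*(-15) = -1/52 + 15 = 779/52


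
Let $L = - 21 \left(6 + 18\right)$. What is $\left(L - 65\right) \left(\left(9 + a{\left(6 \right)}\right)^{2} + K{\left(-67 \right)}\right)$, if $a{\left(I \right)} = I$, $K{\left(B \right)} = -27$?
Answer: $-112662$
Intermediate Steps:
$L = -504$ ($L = \left(-21\right) 24 = -504$)
$\left(L - 65\right) \left(\left(9 + a{\left(6 \right)}\right)^{2} + K{\left(-67 \right)}\right) = \left(-504 - 65\right) \left(\left(9 + 6\right)^{2} - 27\right) = \left(-504 - 65\right) \left(15^{2} - 27\right) = \left(-504 - 65\right) \left(225 - 27\right) = \left(-569\right) 198 = -112662$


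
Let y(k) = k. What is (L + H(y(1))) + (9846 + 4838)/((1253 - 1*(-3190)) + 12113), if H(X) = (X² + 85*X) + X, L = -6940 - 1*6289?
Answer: -54391067/4139 ≈ -13141.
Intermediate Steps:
L = -13229 (L = -6940 - 6289 = -13229)
H(X) = X² + 86*X
(L + H(y(1))) + (9846 + 4838)/((1253 - 1*(-3190)) + 12113) = (-13229 + 1*(86 + 1)) + (9846 + 4838)/((1253 - 1*(-3190)) + 12113) = (-13229 + 1*87) + 14684/((1253 + 3190) + 12113) = (-13229 + 87) + 14684/(4443 + 12113) = -13142 + 14684/16556 = -13142 + 14684*(1/16556) = -13142 + 3671/4139 = -54391067/4139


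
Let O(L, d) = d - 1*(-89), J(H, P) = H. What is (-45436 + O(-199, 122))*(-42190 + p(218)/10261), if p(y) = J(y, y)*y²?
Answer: 19109885165550/10261 ≈ 1.8624e+9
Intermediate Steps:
O(L, d) = 89 + d (O(L, d) = d + 89 = 89 + d)
p(y) = y³ (p(y) = y*y² = y³)
(-45436 + O(-199, 122))*(-42190 + p(218)/10261) = (-45436 + (89 + 122))*(-42190 + 218³/10261) = (-45436 + 211)*(-42190 + 10360232*(1/10261)) = -45225*(-42190 + 10360232/10261) = -45225*(-422551358/10261) = 19109885165550/10261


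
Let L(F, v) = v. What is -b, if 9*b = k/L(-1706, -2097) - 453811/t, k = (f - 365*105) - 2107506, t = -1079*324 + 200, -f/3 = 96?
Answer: -250265678597/2198050236 ≈ -113.86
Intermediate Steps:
f = -288 (f = -3*96 = -288)
t = -349396 (t = -349596 + 200 = -349396)
k = -2146119 (k = (-288 - 365*105) - 2107506 = (-288 - 38325) - 2107506 = -38613 - 2107506 = -2146119)
b = 250265678597/2198050236 (b = (-2146119/(-2097) - 453811/(-349396))/9 = (-2146119*(-1/2097) - 453811*(-1/349396))/9 = (715373/699 + 453811/349396)/9 = (⅑)*(250265678597/244227804) = 250265678597/2198050236 ≈ 113.86)
-b = -1*250265678597/2198050236 = -250265678597/2198050236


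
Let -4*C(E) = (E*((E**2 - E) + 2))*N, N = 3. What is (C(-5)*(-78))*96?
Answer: -898560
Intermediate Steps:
C(E) = -3*E*(2 + E**2 - E)/4 (C(E) = -E*((E**2 - E) + 2)*3/4 = -E*(2 + E**2 - E)*3/4 = -3*E*(2 + E**2 - E)/4)
(C(-5)*(-78))*96 = (((3/4)*(-5)*(-2 - 5 - 1*(-5)**2))*(-78))*96 = (((3/4)*(-5)*(-2 - 5 - 1*25))*(-78))*96 = (((3/4)*(-5)*(-2 - 5 - 25))*(-78))*96 = (((3/4)*(-5)*(-32))*(-78))*96 = (120*(-78))*96 = -9360*96 = -898560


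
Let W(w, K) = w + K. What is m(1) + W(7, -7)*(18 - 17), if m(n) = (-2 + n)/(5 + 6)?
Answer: -1/11 ≈ -0.090909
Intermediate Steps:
W(w, K) = K + w
m(n) = -2/11 + n/11 (m(n) = (-2 + n)/11 = (-2 + n)*(1/11) = -2/11 + n/11)
m(1) + W(7, -7)*(18 - 17) = (-2/11 + (1/11)*1) + (-7 + 7)*(18 - 17) = (-2/11 + 1/11) + 0*1 = -1/11 + 0 = -1/11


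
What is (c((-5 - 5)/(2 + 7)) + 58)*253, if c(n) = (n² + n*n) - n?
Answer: 1261964/81 ≈ 15580.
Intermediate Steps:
c(n) = -n + 2*n² (c(n) = (n² + n²) - n = 2*n² - n = -n + 2*n²)
(c((-5 - 5)/(2 + 7)) + 58)*253 = (((-5 - 5)/(2 + 7))*(-1 + 2*((-5 - 5)/(2 + 7))) + 58)*253 = ((-10/9)*(-1 + 2*(-10/9)) + 58)*253 = ((-10*⅑)*(-1 + 2*(-10*⅑)) + 58)*253 = (-10*(-1 + 2*(-10/9))/9 + 58)*253 = (-10*(-1 - 20/9)/9 + 58)*253 = (-10/9*(-29/9) + 58)*253 = (290/81 + 58)*253 = (4988/81)*253 = 1261964/81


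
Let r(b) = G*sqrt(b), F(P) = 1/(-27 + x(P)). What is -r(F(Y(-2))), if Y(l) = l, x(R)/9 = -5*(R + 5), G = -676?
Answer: 338*I*sqrt(2)/9 ≈ 53.112*I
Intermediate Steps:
x(R) = -225 - 45*R (x(R) = 9*(-5*(R + 5)) = 9*(-5*(5 + R)) = 9*(-25 - 5*R) = -225 - 45*R)
F(P) = 1/(-252 - 45*P) (F(P) = 1/(-27 + (-225 - 45*P)) = 1/(-252 - 45*P))
r(b) = -676*sqrt(b)
-r(F(Y(-2))) = -(-676)*sqrt(-1/(252 + 45*(-2))) = -(-676)*sqrt(-1/(252 - 90)) = -(-676)*sqrt(-1/162) = -(-676)*I*sqrt(2)/18 = -(-338)*I*sqrt(2)/9 = 338*I*sqrt(2)/9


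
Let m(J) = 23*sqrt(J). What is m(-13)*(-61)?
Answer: -1403*I*sqrt(13) ≈ -5058.6*I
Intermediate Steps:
m(-13)*(-61) = (23*sqrt(-13))*(-61) = (23*(I*sqrt(13)))*(-61) = (23*I*sqrt(13))*(-61) = -1403*I*sqrt(13)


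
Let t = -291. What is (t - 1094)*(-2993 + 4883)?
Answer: -2617650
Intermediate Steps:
(t - 1094)*(-2993 + 4883) = (-291 - 1094)*(-2993 + 4883) = -1385*1890 = -2617650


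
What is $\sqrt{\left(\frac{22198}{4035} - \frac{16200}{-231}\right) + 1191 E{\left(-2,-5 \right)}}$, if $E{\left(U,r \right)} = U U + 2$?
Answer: $\frac{2 \sqrt{174278512659405}}{310695} \approx 84.98$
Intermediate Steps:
$E{\left(U,r \right)} = 2 + U^{2}$ ($E{\left(U,r \right)} = U^{2} + 2 = 2 + U^{2}$)
$\sqrt{\left(\frac{22198}{4035} - \frac{16200}{-231}\right) + 1191 E{\left(-2,-5 \right)}} = \sqrt{\left(\frac{22198}{4035} - \frac{16200}{-231}\right) + 1191 \left(2 + \left(-2\right)^{2}\right)} = \sqrt{\left(22198 \cdot \frac{1}{4035} - - \frac{5400}{77}\right) + 1191 \left(2 + 4\right)} = \sqrt{\left(\frac{22198}{4035} + \frac{5400}{77}\right) + 1191 \cdot 6} = \sqrt{\frac{23498246}{310695} + 7146} = \sqrt{\frac{2243724716}{310695}} = \frac{2 \sqrt{174278512659405}}{310695}$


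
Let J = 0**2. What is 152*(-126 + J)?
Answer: -19152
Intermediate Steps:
J = 0
152*(-126 + J) = 152*(-126 + 0) = 152*(-126) = -19152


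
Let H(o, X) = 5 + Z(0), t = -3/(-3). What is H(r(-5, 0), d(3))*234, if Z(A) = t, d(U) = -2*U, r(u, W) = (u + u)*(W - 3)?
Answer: 1404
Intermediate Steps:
r(u, W) = 2*u*(-3 + W) (r(u, W) = (2*u)*(-3 + W) = 2*u*(-3 + W))
t = 1 (t = -3*(-⅓) = 1)
Z(A) = 1
H(o, X) = 6 (H(o, X) = 5 + 1 = 6)
H(r(-5, 0), d(3))*234 = 6*234 = 1404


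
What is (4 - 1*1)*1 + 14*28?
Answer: 395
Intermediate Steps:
(4 - 1*1)*1 + 14*28 = (4 - 1)*1 + 392 = 3*1 + 392 = 3 + 392 = 395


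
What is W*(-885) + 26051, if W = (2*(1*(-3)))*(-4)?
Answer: 4811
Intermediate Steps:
W = 24 (W = (2*(-3))*(-4) = -6*(-4) = 24)
W*(-885) + 26051 = 24*(-885) + 26051 = -21240 + 26051 = 4811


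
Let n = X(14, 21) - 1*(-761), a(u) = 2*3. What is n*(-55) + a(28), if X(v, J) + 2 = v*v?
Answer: -52519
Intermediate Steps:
X(v, J) = -2 + v**2 (X(v, J) = -2 + v*v = -2 + v**2)
a(u) = 6
n = 955 (n = (-2 + 14**2) - 1*(-761) = (-2 + 196) + 761 = 194 + 761 = 955)
n*(-55) + a(28) = 955*(-55) + 6 = -52525 + 6 = -52519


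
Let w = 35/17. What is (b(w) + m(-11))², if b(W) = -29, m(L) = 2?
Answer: 729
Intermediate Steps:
w = 35/17 (w = 35*(1/17) = 35/17 ≈ 2.0588)
(b(w) + m(-11))² = (-29 + 2)² = (-27)² = 729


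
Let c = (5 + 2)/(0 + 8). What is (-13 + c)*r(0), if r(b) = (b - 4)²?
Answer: -194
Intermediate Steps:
r(b) = (-4 + b)²
c = 7/8 ≈ 0.87500
(-13 + c)*r(0) = (-13 + 7/8)*(-4 + 0)² = -97/8*(-4)² = -97/8*16 = -194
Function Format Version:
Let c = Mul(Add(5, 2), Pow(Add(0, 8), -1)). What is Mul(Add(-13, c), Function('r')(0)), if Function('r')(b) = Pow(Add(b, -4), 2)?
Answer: -194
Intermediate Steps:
Function('r')(b) = Pow(Add(-4, b), 2)
c = Rational(7, 8) (c = Mul(7, Pow(8, -1)) = Mul(7, Rational(1, 8)) = Rational(7, 8) ≈ 0.87500)
Mul(Add(-13, c), Function('r')(0)) = Mul(Add(-13, Rational(7, 8)), Pow(Add(-4, 0), 2)) = Mul(Rational(-97, 8), Pow(-4, 2)) = Mul(Rational(-97, 8), 16) = -194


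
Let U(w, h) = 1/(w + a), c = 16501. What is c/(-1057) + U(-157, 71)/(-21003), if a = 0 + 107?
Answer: -17328524093/1110008550 ≈ -15.611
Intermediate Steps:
a = 107
U(w, h) = 1/(107 + w) (U(w, h) = 1/(w + 107) = 1/(107 + w))
c/(-1057) + U(-157, 71)/(-21003) = 16501/(-1057) + 1/((107 - 157)*(-21003)) = 16501*(-1/1057) - 1/21003/(-50) = -16501/1057 - 1/50*(-1/21003) = -16501/1057 + 1/1050150 = -17328524093/1110008550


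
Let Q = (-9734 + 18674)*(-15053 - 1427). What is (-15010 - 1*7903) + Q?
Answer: -147354113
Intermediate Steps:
Q = -147331200 (Q = 8940*(-16480) = -147331200)
(-15010 - 1*7903) + Q = (-15010 - 1*7903) - 147331200 = (-15010 - 7903) - 147331200 = -22913 - 147331200 = -147354113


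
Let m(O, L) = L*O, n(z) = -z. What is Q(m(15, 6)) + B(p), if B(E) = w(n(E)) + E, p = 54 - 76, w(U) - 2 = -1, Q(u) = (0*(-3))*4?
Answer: -21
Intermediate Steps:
Q(u) = 0 (Q(u) = 0*4 = 0)
w(U) = 1 (w(U) = 2 - 1 = 1)
p = -22
B(E) = 1 + E
Q(m(15, 6)) + B(p) = 0 + (1 - 22) = 0 - 21 = -21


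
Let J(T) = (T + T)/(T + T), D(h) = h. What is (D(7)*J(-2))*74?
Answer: 518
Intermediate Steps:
J(T) = 1 (J(T) = (2*T)/((2*T)) = (2*T)*(1/(2*T)) = 1)
(D(7)*J(-2))*74 = (7*1)*74 = 7*74 = 518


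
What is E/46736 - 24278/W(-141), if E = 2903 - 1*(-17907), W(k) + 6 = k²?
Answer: -360528929/464439000 ≈ -0.77627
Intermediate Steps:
W(k) = -6 + k²
E = 20810 (E = 2903 + 17907 = 20810)
E/46736 - 24278/W(-141) = 20810/46736 - 24278/(-6 + (-141)²) = 20810*(1/46736) - 24278/(-6 + 19881) = 10405/23368 - 24278/19875 = -360528929/464439000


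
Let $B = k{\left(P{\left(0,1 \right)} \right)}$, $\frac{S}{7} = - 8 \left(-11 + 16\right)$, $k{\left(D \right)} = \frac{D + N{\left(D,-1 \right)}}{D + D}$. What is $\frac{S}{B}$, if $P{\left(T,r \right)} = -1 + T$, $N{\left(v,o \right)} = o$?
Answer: $-280$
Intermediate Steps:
$k{\left(D \right)} = \frac{-1 + D}{2 D}$ ($k{\left(D \right)} = \frac{D - 1}{D + D} = \frac{-1 + D}{2 D}$)
$S = -280$ ($S = 7 \left(- 8 \left(-11 + 16\right)\right) = 7 \left(\left(-8\right) 5\right) = 7 \left(-40\right) = -280$)
$B = 1$ ($B = \frac{-1 + \left(-1 + 0\right)}{2 \left(-1 + 0\right)} = \frac{-1 - 1}{2 \left(-1\right)} = \frac{1}{2} \left(-1\right) \left(-2\right) = 1$)
$\frac{S}{B} = - \frac{280}{1} = \left(-280\right) 1 = -280$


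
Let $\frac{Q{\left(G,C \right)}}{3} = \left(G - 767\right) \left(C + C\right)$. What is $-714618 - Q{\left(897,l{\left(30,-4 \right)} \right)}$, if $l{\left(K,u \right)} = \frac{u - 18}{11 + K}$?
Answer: $- \frac{29282178}{41} \approx -7.142 \cdot 10^{5}$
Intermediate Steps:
$l{\left(K,u \right)} = \frac{-18 + u}{11 + K}$
$Q{\left(G,C \right)} = 6 C \left(-767 + G\right)$ ($Q{\left(G,C \right)} = 3 \left(G - 767\right) \left(C + C\right) = 3 \left(-767 + G\right) 2 C = 3 \cdot 2 C \left(-767 + G\right) = 6 C \left(-767 + G\right)$)
$-714618 - Q{\left(897,l{\left(30,-4 \right)} \right)} = -714618 - 6 \frac{-18 - 4}{11 + 30} \left(-767 + 897\right) = -714618 - 6 \cdot \frac{1}{41} \left(-22\right) 130 = -714618 - 6 \left(- \frac{22}{41}\right) 130 = -714618 - - \frac{17160}{41} = -714618 + \frac{17160}{41} = - \frac{29282178}{41}$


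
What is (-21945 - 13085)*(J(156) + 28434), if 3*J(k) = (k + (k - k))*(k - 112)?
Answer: -1076191660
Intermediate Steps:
J(k) = k*(-112 + k)/3 (J(k) = ((k + (k - k))*(k - 112))/3 = ((k + 0)*(-112 + k))/3 = (k*(-112 + k))/3 = k*(-112 + k)/3)
(-21945 - 13085)*(J(156) + 28434) = (-21945 - 13085)*((1/3)*156*(-112 + 156) + 28434) = -35030*((1/3)*156*44 + 28434) = -35030*(2288 + 28434) = -35030*30722 = -1076191660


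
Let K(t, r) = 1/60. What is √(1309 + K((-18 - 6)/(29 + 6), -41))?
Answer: √1178115/30 ≈ 36.180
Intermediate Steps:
K(t, r) = 1/60
√(1309 + K((-18 - 6)/(29 + 6), -41)) = √(1309 + 1/60) = √(78541/60) = √1178115/30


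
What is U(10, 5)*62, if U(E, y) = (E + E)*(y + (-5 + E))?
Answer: 12400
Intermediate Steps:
U(E, y) = 2*E*(-5 + E + y) (U(E, y) = (2*E)*(-5 + E + y) = 2*E*(-5 + E + y))
U(10, 5)*62 = (2*10*(-5 + 10 + 5))*62 = (2*10*10)*62 = 200*62 = 12400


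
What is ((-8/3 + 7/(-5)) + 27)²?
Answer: 118336/225 ≈ 525.94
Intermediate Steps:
((-8/3 + 7/(-5)) + 27)² = ((-8*⅓ + 7*(-⅕)) + 27)² = ((-8/3 - 7/5) + 27)² = (-61/15 + 27)² = (344/15)² = 118336/225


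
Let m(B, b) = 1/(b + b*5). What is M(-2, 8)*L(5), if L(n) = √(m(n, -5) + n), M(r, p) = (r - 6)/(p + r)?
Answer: -2*√4470/45 ≈ -2.9715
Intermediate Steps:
m(B, b) = 1/(6*b) (m(B, b) = 1/(b + 5*b) = 1/(6*b))
M(r, p) = (-6 + r)/(p + r)
L(n) = √(-1/30 + n) (L(n) = √((⅙)/(-5) + n) = √((⅙)*(-⅕) + n) = √(-1/30 + n))
M(-2, 8)*L(5) = ((-6 - 2)/(8 - 2))*(√(-30 + 900*5)/30) = (-8/6)*(√(-30 + 4500)/30) = ((⅙)*(-8))*(√4470/30) = -2*√4470/45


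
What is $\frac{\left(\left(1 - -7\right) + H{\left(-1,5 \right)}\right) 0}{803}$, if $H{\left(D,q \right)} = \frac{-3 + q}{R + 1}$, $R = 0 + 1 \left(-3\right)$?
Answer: $0$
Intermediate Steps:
$R = -3$ ($R = 0 - 3 = -3$)
$H{\left(D,q \right)} = \frac{3}{2} - \frac{q}{2}$ ($H{\left(D,q \right)} = \frac{-3 + q}{-3 + 1} = \frac{-3 + q}{-2} = \left(-3 + q\right) \left(- \frac{1}{2}\right) = \frac{3}{2} - \frac{q}{2}$)
$\frac{\left(\left(1 - -7\right) + H{\left(-1,5 \right)}\right) 0}{803} = \frac{\left(\left(1 - -7\right) + \left(\frac{3}{2} - \frac{5}{2}\right)\right) 0}{803} = \left(\left(1 + 7\right) + \left(\frac{3}{2} - \frac{5}{2}\right)\right) 0 \cdot \frac{1}{803} = \left(8 - 1\right) 0 \cdot \frac{1}{803} = 7 \cdot 0 \cdot \frac{1}{803} = 0 \cdot \frac{1}{803} = 0$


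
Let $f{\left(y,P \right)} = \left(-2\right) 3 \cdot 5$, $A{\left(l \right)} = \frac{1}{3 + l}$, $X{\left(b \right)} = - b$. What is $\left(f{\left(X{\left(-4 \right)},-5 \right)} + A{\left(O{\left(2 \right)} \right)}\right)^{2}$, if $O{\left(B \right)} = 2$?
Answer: $\frac{22201}{25} \approx 888.04$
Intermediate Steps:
$f{\left(y,P \right)} = -30$ ($f{\left(y,P \right)} = \left(-6\right) 5 = -30$)
$\left(f{\left(X{\left(-4 \right)},-5 \right)} + A{\left(O{\left(2 \right)} \right)}\right)^{2} = \left(-30 + \frac{1}{3 + 2}\right)^{2} = \left(-30 + \frac{1}{5}\right)^{2} = \left(- \frac{149}{5}\right)^{2} = \frac{22201}{25}$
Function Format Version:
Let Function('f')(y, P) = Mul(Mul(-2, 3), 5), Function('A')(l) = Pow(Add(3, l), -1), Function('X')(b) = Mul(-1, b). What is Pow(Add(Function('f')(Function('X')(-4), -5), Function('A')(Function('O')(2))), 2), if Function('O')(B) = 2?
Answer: Rational(22201, 25) ≈ 888.04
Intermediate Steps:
Function('f')(y, P) = -30 (Function('f')(y, P) = Mul(-6, 5) = -30)
Pow(Add(Function('f')(Function('X')(-4), -5), Function('A')(Function('O')(2))), 2) = Pow(Add(-30, Pow(Add(3, 2), -1)), 2) = Pow(Add(-30, Pow(5, -1)), 2) = Pow(Add(-30, Rational(1, 5)), 2) = Pow(Rational(-149, 5), 2) = Rational(22201, 25)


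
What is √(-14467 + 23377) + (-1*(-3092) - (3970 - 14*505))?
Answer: 6192 + 9*√110 ≈ 6286.4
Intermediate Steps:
√(-14467 + 23377) + (-1*(-3092) - (3970 - 14*505)) = √8910 + (3092 - (3970 - 7070)) = 9*√110 + (3092 - 1*(-3100)) = 9*√110 + (3092 + 3100) = 9*√110 + 6192 = 6192 + 9*√110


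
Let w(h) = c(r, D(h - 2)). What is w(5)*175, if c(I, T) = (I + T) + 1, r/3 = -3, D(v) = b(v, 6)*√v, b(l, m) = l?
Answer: -1400 + 525*√3 ≈ -490.67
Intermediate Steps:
D(v) = v^(3/2) (D(v) = v*√v = v^(3/2))
r = -9 (r = 3*(-3) = -9)
c(I, T) = 1 + I + T
w(h) = -8 + (-2 + h)^(3/2) (w(h) = 1 - 9 + (h - 2)^(3/2) = 1 - 9 + (-2 + h)^(3/2) = -8 + (-2 + h)^(3/2))
w(5)*175 = (-8 + (-2 + 5)^(3/2))*175 = (-8 + 3^(3/2))*175 = (-8 + 3*√3)*175 = -1400 + 525*√3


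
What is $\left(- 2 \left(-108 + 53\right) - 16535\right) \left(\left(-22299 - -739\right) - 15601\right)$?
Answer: $610369425$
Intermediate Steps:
$\left(- 2 \left(-108 + 53\right) - 16535\right) \left(\left(-22299 - -739\right) - 15601\right) = \left(\left(-2\right) \left(-55\right) - 16535\right) \left(\left(-22299 + 739\right) - 15601\right) = \left(110 - 16535\right) \left(-21560 - 15601\right) = \left(-16425\right) \left(-37161\right) = 610369425$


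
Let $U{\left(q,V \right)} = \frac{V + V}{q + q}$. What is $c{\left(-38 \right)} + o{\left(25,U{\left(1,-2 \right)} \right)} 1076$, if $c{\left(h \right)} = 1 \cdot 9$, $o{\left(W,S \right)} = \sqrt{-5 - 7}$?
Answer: $9 + 2152 i \sqrt{3} \approx 9.0 + 3727.4 i$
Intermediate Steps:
$U{\left(q,V \right)} = \frac{V}{q}$ ($U{\left(q,V \right)} = \frac{2 V}{2 q} = 2 V \frac{1}{2 q} = \frac{V}{q}$)
$o{\left(W,S \right)} = 2 i \sqrt{3}$ ($o{\left(W,S \right)} = \sqrt{-12} = 2 i \sqrt{3}$)
$c{\left(h \right)} = 9$
$c{\left(-38 \right)} + o{\left(25,U{\left(1,-2 \right)} \right)} 1076 = 9 + 2 i \sqrt{3} \cdot 1076 = 9 + 2152 i \sqrt{3}$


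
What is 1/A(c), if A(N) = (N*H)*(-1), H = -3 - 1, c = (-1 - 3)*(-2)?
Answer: 1/32 ≈ 0.031250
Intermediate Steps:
c = 8 (c = -4*(-2) = 8)
H = -4
A(N) = 4*N (A(N) = (N*(-4))*(-1) = -4*N*(-1) = 4*N)
1/A(c) = 1/(4*8) = 1/32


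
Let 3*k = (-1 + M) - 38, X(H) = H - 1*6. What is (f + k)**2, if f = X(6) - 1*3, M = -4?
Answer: 2704/9 ≈ 300.44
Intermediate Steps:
X(H) = -6 + H (X(H) = H - 6 = -6 + H)
k = -43/3 (k = ((-1 - 4) - 38)/3 = (-5 - 38)/3 = (1/3)*(-43) = -43/3 ≈ -14.333)
f = -3 (f = (-6 + 6) - 1*3 = 0 - 3 = -3)
(f + k)**2 = (-3 - 43/3)**2 = (-52/3)**2 = 2704/9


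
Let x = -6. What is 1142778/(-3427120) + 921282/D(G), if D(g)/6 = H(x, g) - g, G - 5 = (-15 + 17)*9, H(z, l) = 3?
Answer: -2631234251/342712 ≈ -7677.7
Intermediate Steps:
G = 23 (G = 5 + (-15 + 17)*9 = 5 + 2*9 = 5 + 18 = 23)
D(g) = 18 - 6*g (D(g) = 6*(3 - g) = 18 - 6*g)
1142778/(-3427120) + 921282/D(G) = 1142778/(-3427120) + 921282/(18 - 6*23) = 1142778*(-1/3427120) + 921282/(18 - 138) = -571389/1713560 + 921282/(-120) = -571389/1713560 + 921282*(-1/120) = -571389/1713560 - 153547/20 = -2631234251/342712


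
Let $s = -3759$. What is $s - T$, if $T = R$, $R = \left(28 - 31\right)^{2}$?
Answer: $-3768$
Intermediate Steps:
$R = 9$ ($R = \left(-3\right)^{2} = 9$)
$T = 9$
$s - T = -3759 - 9 = -3768$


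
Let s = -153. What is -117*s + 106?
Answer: 18007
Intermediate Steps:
-117*s + 106 = -117*(-153) + 106 = 17901 + 106 = 18007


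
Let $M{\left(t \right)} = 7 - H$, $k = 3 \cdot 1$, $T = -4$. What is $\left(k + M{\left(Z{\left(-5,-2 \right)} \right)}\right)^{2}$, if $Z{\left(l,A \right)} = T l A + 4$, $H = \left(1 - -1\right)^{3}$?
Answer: $4$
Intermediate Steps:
$H = 8$ ($H = \left(1 + 1\right)^{3} = 2^{3} = 8$)
$k = 3$
$Z{\left(l,A \right)} = 4 - 4 A l$ ($Z{\left(l,A \right)} = - 4 l A + 4 = - 4 A l + 4 = 4 - 4 A l$)
$M{\left(t \right)} = -1$ ($M{\left(t \right)} = 7 - 8 = -1$)
$\left(k + M{\left(Z{\left(-5,-2 \right)} \right)}\right)^{2} = \left(3 - 1\right)^{2} = 2^{2} = 4$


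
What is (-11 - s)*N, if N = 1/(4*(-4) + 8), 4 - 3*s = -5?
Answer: 7/4 ≈ 1.7500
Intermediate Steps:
s = 3 (s = 4/3 - ⅓*(-5) = 4/3 + 5/3 = 3)
N = -⅛ (N = 1/(-16 + 8) = 1/(-8) = -⅛ ≈ -0.12500)
(-11 - s)*N = (-11 - 1*3)*(-⅛) = (-11 - 3)*(-⅛) = -14*(-⅛) = 7/4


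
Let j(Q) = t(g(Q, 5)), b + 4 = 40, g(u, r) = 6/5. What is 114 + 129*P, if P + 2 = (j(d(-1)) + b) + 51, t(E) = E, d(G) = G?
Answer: 56169/5 ≈ 11234.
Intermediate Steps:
g(u, r) = 6/5 (g(u, r) = 6*(⅕) = 6/5)
b = 36 (b = -4 + 40 = 36)
j(Q) = 6/5
P = 431/5 (P = -2 + ((6/5 + 36) + 51) = -2 + (186/5 + 51) = -2 + 441/5 = 431/5 ≈ 86.200)
114 + 129*P = 114 + 129*(431/5) = 114 + 55599/5 = 56169/5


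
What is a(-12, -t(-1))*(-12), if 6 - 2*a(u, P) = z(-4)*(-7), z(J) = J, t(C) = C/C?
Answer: 132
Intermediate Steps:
t(C) = 1
a(u, P) = -11 (a(u, P) = 3 - (-2)*(-7) = 3 - ½*28 = 3 - 14 = -11)
a(-12, -t(-1))*(-12) = -11*(-12) = 132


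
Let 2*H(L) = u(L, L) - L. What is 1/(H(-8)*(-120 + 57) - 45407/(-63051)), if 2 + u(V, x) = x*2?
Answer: 63051/19906472 ≈ 0.0031674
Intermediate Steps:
u(V, x) = -2 + 2*x (u(V, x) = -2 + x*2 = -2 + 2*x)
H(L) = -1 + L/2 (H(L) = ((-2 + 2*L) - L)/2 = (-2 + L)/2 = -1 + L/2)
1/(H(-8)*(-120 + 57) - 45407/(-63051)) = 1/((-1 + (1/2)*(-8))*(-120 + 57) - 45407/(-63051)) = 1/((-1 - 4)*(-63) - 45407*(-1/63051)) = 1/(-5*(-63) + 45407/63051) = 1/(315 + 45407/63051) = 1/(19906472/63051) = 63051/19906472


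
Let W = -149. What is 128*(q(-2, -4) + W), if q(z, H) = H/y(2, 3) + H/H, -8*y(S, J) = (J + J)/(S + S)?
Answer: -48640/3 ≈ -16213.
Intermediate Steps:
y(S, J) = -J/(8*S) (y(S, J) = -(J + J)/(8*(S + S)) = -2*J/(8*(2*S)) = -2*J*1/(2*S)/8 = -J/(8*S))
q(z, H) = 1 - 16*H/3 (q(z, H) = H/((-⅛*3/2)) + H/H = H/((-⅛*3*½)) + 1 = H/(-3/16) + 1 = H*(-16/3) + 1 = -16*H/3 + 1 = 1 - 16*H/3)
128*(q(-2, -4) + W) = 128*((1 - 16/3*(-4)) - 149) = 128*((1 + 64/3) - 149) = 128*(67/3 - 149) = 128*(-380/3) = -48640/3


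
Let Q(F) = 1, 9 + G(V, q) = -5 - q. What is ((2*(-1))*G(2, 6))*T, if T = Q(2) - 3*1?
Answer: -80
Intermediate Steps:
G(V, q) = -14 - q (G(V, q) = -9 + (-5 - q) = -14 - q)
T = -2 (T = 1 - 3*1 = 1 - 3 = -2)
((2*(-1))*G(2, 6))*T = ((2*(-1))*(-14 - 1*6))*(-2) = -2*(-14 - 6)*(-2) = -2*(-20)*(-2) = 40*(-2) = -80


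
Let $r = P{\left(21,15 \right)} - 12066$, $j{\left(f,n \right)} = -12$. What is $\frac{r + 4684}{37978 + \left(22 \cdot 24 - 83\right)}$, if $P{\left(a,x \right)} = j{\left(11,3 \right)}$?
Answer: $- \frac{7394}{38423} \approx -0.19244$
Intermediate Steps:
$P{\left(a,x \right)} = -12$
$r = -12078$ ($r = -12 - 12066 = -12078$)
$\frac{r + 4684}{37978 + \left(22 \cdot 24 - 83\right)} = \frac{-12078 + 4684}{37978 + \left(22 \cdot 24 - 83\right)} = - \frac{7394}{37978 + \left(528 - 83\right)} = - \frac{7394}{37978 + 445} = - \frac{7394}{38423}$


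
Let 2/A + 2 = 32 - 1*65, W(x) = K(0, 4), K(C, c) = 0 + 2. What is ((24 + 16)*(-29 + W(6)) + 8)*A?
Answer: 2144/35 ≈ 61.257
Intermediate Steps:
K(C, c) = 2
W(x) = 2
A = -2/35 (A = 2/(-2 + (32 - 1*65)) = 2/(-2 + (32 - 65)) = 2/(-2 - 33) = 2/(-35) = 2*(-1/35) = -2/35 ≈ -0.057143)
((24 + 16)*(-29 + W(6)) + 8)*A = ((24 + 16)*(-29 + 2) + 8)*(-2/35) = (40*(-27) + 8)*(-2/35) = (-1080 + 8)*(-2/35) = -1072*(-2/35) = 2144/35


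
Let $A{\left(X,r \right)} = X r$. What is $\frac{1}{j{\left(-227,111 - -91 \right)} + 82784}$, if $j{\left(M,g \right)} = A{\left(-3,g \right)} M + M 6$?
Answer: $\frac{1}{218984} \approx 4.5665 \cdot 10^{-6}$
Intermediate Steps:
$j{\left(M,g \right)} = 6 M - 3 M g$ ($j{\left(M,g \right)} = - 3 g M + M 6 = - 3 M g + 6 M = 6 M - 3 M g$)
$\frac{1}{j{\left(-227,111 - -91 \right)} + 82784} = \frac{1}{3 \left(-227\right) \left(2 - \left(111 - -91\right)\right) + 82784} = \frac{1}{3 \left(-227\right) \left(2 - \left(111 + 91\right)\right) + 82784} = \frac{1}{3 \left(-227\right) \left(2 - 202\right) + 82784} = \frac{1}{3 \left(-227\right) \left(-200\right) + 82784} = \frac{1}{136200 + 82784} = \frac{1}{218984}$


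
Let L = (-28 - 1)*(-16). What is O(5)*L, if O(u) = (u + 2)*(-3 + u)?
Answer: 6496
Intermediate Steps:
O(u) = (-3 + u)*(2 + u) (O(u) = (2 + u)*(-3 + u) = (-3 + u)*(2 + u))
L = 464 (L = -29*(-16) = 464)
O(5)*L = (-6 + 5**2 - 1*5)*464 = (-6 + 25 - 5)*464 = 14*464 = 6496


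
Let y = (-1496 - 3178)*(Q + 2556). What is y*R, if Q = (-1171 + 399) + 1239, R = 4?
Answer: -56518008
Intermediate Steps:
Q = 467 (Q = -772 + 1239 = 467)
y = -14129502 (y = (-1496 - 3178)*(467 + 2556) = -4674*3023 = -14129502)
y*R = -14129502*4 = -56518008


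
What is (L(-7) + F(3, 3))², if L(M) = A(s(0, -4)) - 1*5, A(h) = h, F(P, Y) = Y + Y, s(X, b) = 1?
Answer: 4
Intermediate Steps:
F(P, Y) = 2*Y
L(M) = -4 (L(M) = 1 - 1*5 = 1 - 5 = -4)
(L(-7) + F(3, 3))² = (-4 + 2*3)² = (-4 + 6)² = 2² = 4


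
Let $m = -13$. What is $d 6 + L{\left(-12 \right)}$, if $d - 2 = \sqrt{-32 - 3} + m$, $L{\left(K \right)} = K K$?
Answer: $78 + 6 i \sqrt{35} \approx 78.0 + 35.496 i$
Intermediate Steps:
$L{\left(K \right)} = K^{2}$
$d = -11 + i \sqrt{35}$ ($d = 2 - \left(13 - \sqrt{-32 - 3}\right) = 2 - \left(13 - \sqrt{-35}\right) = 2 - \left(13 - i \sqrt{35}\right) = -11 + i \sqrt{35} \approx -11.0 + 5.9161 i$)
$d 6 + L{\left(-12 \right)} = \left(-11 + i \sqrt{35}\right) 6 + \left(-12\right)^{2} = \left(-66 + 6 i \sqrt{35}\right) + 144 = 78 + 6 i \sqrt{35}$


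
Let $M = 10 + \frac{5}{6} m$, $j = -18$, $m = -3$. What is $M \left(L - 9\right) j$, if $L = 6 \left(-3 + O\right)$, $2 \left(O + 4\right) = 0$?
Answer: $6885$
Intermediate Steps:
$O = -4$ ($O = -4 + \frac{1}{2} \cdot 0 = -4 + 0 = -4$)
$L = -42$ ($L = 6 \left(-3 - 4\right) = 6 \left(-7\right) = -42$)
$M = \frac{15}{2}$ ($M = 10 + \frac{5}{6} \left(-3\right) = 10 - \frac{5}{2} = \frac{15}{2} \approx 7.5$)
$M \left(L - 9\right) j = \frac{15 \left(-42 - 9\right)}{2} \left(-18\right) = \frac{15}{2} \left(-51\right) \left(-18\right) = \left(- \frac{765}{2}\right) \left(-18\right) = 6885$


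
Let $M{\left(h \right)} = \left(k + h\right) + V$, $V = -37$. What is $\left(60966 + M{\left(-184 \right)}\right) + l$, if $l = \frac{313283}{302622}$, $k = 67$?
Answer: $\frac{18403362347}{302622} \approx 60813.0$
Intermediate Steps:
$l = \frac{313283}{302622}$ ($l = 313283 \cdot \frac{1}{302622} = \frac{313283}{302622} \approx 1.0352$)
$M{\left(h \right)} = 30 + h$ ($M{\left(h \right)} = \left(67 + h\right) - 37 = 30 + h$)
$\left(60966 + M{\left(-184 \right)}\right) + l = \left(60966 + \left(30 - 184\right)\right) + \frac{313283}{302622} = \left(60966 - 154\right) + \frac{313283}{302622} = 60812 + \frac{313283}{302622} = \frac{18403362347}{302622}$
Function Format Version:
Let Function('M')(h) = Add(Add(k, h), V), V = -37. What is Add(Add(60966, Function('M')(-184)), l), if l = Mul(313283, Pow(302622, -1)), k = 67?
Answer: Rational(18403362347, 302622) ≈ 60813.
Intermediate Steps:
l = Rational(313283, 302622) (l = Mul(313283, Rational(1, 302622)) = Rational(313283, 302622) ≈ 1.0352)
Function('M')(h) = Add(30, h) (Function('M')(h) = Add(Add(67, h), -37) = Add(30, h))
Add(Add(60966, Function('M')(-184)), l) = Add(Add(60966, Add(30, -184)), Rational(313283, 302622)) = Add(Add(60966, -154), Rational(313283, 302622)) = Add(60812, Rational(313283, 302622)) = Rational(18403362347, 302622)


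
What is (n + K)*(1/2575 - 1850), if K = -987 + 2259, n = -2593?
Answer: 6292912429/2575 ≈ 2.4438e+6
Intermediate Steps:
K = 1272
(n + K)*(1/2575 - 1850) = (-2593 + 1272)*(1/2575 - 1850) = -1321*(1/2575 - 1850) = -1321*(-4763749/2575) = 6292912429/2575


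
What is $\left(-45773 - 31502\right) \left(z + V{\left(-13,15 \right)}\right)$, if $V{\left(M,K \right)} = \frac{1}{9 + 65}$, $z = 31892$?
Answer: $- \frac{182369695475}{74} \approx -2.4645 \cdot 10^{9}$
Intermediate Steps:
$V{\left(M,K \right)} = \frac{1}{74}$
$\left(-45773 - 31502\right) \left(z + V{\left(-13,15 \right)}\right) = \left(-45773 - 31502\right) \left(31892 + \frac{1}{74}\right) = \left(-77275\right) \frac{2360009}{74} = - \frac{182369695475}{74}$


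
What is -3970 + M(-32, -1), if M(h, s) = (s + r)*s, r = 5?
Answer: -3974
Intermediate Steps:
M(h, s) = s*(5 + s) (M(h, s) = (s + 5)*s = (5 + s)*s = s*(5 + s))
-3970 + M(-32, -1) = -3970 - (5 - 1) = -3970 - 1*4 = -3970 - 4 = -3974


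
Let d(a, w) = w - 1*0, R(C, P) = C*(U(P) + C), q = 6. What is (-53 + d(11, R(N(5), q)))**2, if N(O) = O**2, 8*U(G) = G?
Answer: 5583769/16 ≈ 3.4899e+5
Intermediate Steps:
U(G) = G/8
R(C, P) = C*(C + P/8) (R(C, P) = C*(P/8 + C) = C*(C + P/8))
d(a, w) = w (d(a, w) = w + 0 = w)
(-53 + d(11, R(N(5), q)))**2 = (-53 + (1/8)*5**2*(6 + 8*5**2))**2 = (-53 + (1/8)*25*(6 + 8*25))**2 = (-53 + (1/8)*25*(6 + 200))**2 = (-53 + (1/8)*25*206)**2 = (-53 + 2575/4)**2 = (2363/4)**2 = 5583769/16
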